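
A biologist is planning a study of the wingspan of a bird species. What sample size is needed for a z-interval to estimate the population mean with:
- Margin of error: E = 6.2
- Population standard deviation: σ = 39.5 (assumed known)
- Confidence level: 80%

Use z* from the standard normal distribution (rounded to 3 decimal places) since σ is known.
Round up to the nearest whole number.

Using z* since population σ is known (z-interval formula).

For 80% confidence, z* = 1.282 (from standard normal table)

Sample size formula for z-interval: n = (z*σ/E)²

n = (1.282 × 39.5 / 6.2)²
  = (8.167581)²
  = 66.7094

Round up to the nearest whole number: n = 67

67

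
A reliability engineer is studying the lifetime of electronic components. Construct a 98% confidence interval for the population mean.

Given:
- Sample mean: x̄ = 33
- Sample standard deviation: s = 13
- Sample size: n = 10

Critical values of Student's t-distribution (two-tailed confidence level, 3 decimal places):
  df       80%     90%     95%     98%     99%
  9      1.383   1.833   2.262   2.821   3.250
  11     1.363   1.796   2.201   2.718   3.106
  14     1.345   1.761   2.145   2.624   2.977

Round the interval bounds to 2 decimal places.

The population standard deviation σ is unknown (only the sample standard deviation s is given), so use a t-interval with df = n - 1 = 10 - 1 = 9.

For 98% confidence with df = 9, t* = 2.821 (from t-table)

Standard error: SE = s/√n = 13/√10 = 4.110961

Margin of error: E = t* × SE = 2.821 × 4.110961 = 11.5970

T-interval: x̄ ± E = 33 ± 11.5970 = (21.4030, 44.5970)

Rounded to 2 decimal places:

(21.40, 44.60)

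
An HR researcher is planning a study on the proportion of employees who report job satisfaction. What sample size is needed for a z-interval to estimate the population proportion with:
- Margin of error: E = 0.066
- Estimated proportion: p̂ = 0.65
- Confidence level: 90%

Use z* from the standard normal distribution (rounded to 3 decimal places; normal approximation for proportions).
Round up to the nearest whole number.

Using z* for proportion z-interval (normal approximation).

For 90% confidence, z* = 1.645 (from standard normal table)

Sample size formula for proportion z-interval: n = z*²p̂(1-p̂)/E²

n = 1.645² × 0.65 × 0.35 / 0.066²
  = 2.706025 × 0.2275 / 0.004356
  = 141.3271

Round up to the nearest whole number: n = 142

142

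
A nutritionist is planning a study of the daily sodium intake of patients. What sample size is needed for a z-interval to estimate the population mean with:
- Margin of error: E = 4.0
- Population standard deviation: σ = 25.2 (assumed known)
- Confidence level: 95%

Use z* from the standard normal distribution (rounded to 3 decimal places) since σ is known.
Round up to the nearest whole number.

Using z* since population σ is known (z-interval formula).

For 95% confidence, z* = 1.96 (from standard normal table)

Sample size formula for z-interval: n = (z*σ/E)²

n = (1.96 × 25.2 / 4.0)²
  = (12.348000)²
  = 152.4731

Round up to the nearest whole number: n = 153

153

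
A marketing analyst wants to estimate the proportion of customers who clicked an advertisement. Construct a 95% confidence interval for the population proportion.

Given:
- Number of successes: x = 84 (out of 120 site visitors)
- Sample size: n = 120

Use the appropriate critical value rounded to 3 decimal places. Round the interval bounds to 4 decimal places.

Sample proportion: p̂ = 84/120 = 0.700000

Check conditions for normal approximation:
  np̂ = 84 ≥ 10 ✓
  n(1-p̂) = 36 ≥ 10 ✓

The sample is large enough, so use a z-interval (normal approximation) for the proportion.

For 95% confidence, z* = 1.96 (from standard normal table)

Standard error: SE = √(p̂(1-p̂)/n) = √(0.700000×0.300000/120) = 0.04183300

Margin of error: E = z* × SE = 1.96 × 0.04183300 = 0.081993

Z-interval: p̂ ± E = 0.700000 ± 0.081993 = (0.618007, 0.781993)

Rounded to 4 decimal places:

(0.6180, 0.7820)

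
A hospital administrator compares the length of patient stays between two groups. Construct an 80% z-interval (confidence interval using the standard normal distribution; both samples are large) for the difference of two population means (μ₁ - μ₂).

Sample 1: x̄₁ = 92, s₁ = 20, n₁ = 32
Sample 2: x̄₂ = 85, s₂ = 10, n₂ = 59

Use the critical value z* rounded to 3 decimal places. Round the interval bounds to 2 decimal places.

Both samples are large (n₁ = 32 ≥ 30, n₂ = 59 ≥ 30), so a z-interval for the difference of means applies.

Point estimate: x̄₁ - x̄₂ = 92 - 85 = 7

Standard error: SE = √(s₁²/n₁ + s₂²/n₂)
= √(20²/32 + 10²/59)
= √(12.500000 + 1.694915)
= 3.767614

For 80% confidence, z* = 1.282 (from standard normal table)
Margin of error: E = z* × SE = 1.282 × 3.767614 = 4.8301

Z-interval: (x̄₁ - x̄₂) ± E = 7 ± 4.8301 = (2.1699, 11.8301)

Rounded to 2 decimal places:

(2.17, 11.83)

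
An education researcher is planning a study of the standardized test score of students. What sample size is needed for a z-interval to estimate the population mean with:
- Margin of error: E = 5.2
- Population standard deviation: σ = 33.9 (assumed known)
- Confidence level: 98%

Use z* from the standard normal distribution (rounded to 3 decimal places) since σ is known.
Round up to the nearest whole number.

Using z* since population σ is known (z-interval formula).

For 98% confidence, z* = 2.326 (from standard normal table)

Sample size formula for z-interval: n = (z*σ/E)²

n = (2.326 × 33.9 / 5.2)²
  = (15.163731)²
  = 229.9387

Round up to the nearest whole number: n = 230

230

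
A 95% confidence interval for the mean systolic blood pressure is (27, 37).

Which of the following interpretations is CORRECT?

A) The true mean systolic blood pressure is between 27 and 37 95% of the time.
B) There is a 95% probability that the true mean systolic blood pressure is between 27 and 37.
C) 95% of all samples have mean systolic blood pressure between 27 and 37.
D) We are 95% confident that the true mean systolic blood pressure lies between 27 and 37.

A confidence interval represents our confidence in the procedure, not a probability statement about the parameter.

Key concept: If we repeated this sampling process many times and computed a 95% CI each time, about 95% of those intervals would contain the true population parameter.

For this specific interval (27, 37):
- Midpoint (point estimate): 32
- Margin of error: 5

The correct interpretation is the one stating confidence that the true parameter lies in the interval — option D.

D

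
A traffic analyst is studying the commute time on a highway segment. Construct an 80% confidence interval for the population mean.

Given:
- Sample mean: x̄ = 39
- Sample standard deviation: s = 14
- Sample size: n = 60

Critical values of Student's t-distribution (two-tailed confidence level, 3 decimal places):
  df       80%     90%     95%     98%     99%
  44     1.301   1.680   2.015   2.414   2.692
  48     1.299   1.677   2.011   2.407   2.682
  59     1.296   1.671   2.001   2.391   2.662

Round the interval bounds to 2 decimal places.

The population standard deviation σ is unknown (only the sample standard deviation s is given), so use a t-interval with df = n - 1 = 60 - 1 = 59.

For 80% confidence with df = 59, t* = 1.296 (from t-table)

Standard error: SE = s/√n = 14/√60 = 1.807392

Margin of error: E = t* × SE = 1.296 × 1.807392 = 2.3424

T-interval: x̄ ± E = 39 ± 2.3424 = (36.6576, 41.3424)

Rounded to 2 decimal places:

(36.66, 41.34)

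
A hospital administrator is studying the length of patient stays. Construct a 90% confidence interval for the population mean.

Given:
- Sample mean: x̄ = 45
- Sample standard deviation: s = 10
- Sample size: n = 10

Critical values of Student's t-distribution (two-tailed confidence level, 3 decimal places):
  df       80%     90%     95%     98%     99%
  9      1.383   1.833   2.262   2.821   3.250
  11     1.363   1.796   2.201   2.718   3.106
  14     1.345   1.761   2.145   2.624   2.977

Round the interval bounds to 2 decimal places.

The population standard deviation σ is unknown (only the sample standard deviation s is given), so use a t-interval with df = n - 1 = 10 - 1 = 9.

For 90% confidence with df = 9, t* = 1.833 (from t-table)

Standard error: SE = s/√n = 10/√10 = 3.162278

Margin of error: E = t* × SE = 1.833 × 3.162278 = 5.7965

T-interval: x̄ ± E = 45 ± 5.7965 = (39.2035, 50.7965)

Rounded to 2 decimal places:

(39.20, 50.80)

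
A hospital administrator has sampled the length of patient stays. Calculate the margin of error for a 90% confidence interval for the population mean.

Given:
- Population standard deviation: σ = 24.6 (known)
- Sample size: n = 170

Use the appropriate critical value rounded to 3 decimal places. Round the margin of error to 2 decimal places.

The population standard deviation σ is known, so use the z-interval margin of error formula.

For 90% confidence, z* = 1.645 (from standard normal table)

Margin of error formula for z-interval: E = z* × σ/√n

E = 1.645 × 24.6/√170
  = 1.645 × 1.886734
  = 3.1037

Rounded to 2 decimal places:

3.10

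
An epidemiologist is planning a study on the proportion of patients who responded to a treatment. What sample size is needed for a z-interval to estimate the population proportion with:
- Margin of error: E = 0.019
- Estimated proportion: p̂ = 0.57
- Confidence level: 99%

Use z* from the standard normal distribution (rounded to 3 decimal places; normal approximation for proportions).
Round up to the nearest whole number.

Using z* for proportion z-interval (normal approximation).

For 99% confidence, z* = 2.576 (from standard normal table)

Sample size formula for proportion z-interval: n = z*²p̂(1-p̂)/E²

n = 2.576² × 0.57 × 0.43 / 0.019²
  = 6.635776 × 0.2451 / 0.000361
  = 4505.3427

Round up to the nearest whole number: n = 4506

4506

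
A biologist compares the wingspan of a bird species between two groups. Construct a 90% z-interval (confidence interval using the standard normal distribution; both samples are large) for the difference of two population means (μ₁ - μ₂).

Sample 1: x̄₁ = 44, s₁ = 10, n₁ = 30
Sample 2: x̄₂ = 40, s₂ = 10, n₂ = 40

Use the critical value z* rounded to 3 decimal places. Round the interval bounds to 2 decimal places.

Both samples are large (n₁ = 30 ≥ 30, n₂ = 40 ≥ 30), so a z-interval for the difference of means applies.

Point estimate: x̄₁ - x̄₂ = 44 - 40 = 4

Standard error: SE = √(s₁²/n₁ + s₂²/n₂)
= √(10²/30 + 10²/40)
= √(3.333333 + 2.500000)
= 2.415229

For 90% confidence, z* = 1.645 (from standard normal table)
Margin of error: E = z* × SE = 1.645 × 2.415229 = 3.9731

Z-interval: (x̄₁ - x̄₂) ± E = 4 ± 3.9731 = (0.0269, 7.9731)

Rounded to 2 decimal places:

(0.03, 7.97)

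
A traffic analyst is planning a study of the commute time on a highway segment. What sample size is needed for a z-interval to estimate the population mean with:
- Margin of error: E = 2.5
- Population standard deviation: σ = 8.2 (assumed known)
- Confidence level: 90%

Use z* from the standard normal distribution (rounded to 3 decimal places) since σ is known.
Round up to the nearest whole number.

Using z* since population σ is known (z-interval formula).

For 90% confidence, z* = 1.645 (from standard normal table)

Sample size formula for z-interval: n = (z*σ/E)²

n = (1.645 × 8.2 / 2.5)²
  = (5.395600)²
  = 29.1125

Round up to the nearest whole number: n = 30

30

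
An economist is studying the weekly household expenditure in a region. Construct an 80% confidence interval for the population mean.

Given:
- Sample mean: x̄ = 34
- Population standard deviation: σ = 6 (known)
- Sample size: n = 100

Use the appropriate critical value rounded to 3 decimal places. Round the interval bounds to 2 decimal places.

The population standard deviation σ is known, so use a z-interval (standard normal critical value).

For 80% confidence, z* = 1.282 (from standard normal table)

Standard error: SE = σ/√n = 6/√100 = 0.600000

Margin of error: E = z* × SE = 1.282 × 0.600000 = 0.7692

Z-interval: x̄ ± E = 34 ± 0.7692 = (33.2308, 34.7692)

Rounded to 2 decimal places:

(33.23, 34.77)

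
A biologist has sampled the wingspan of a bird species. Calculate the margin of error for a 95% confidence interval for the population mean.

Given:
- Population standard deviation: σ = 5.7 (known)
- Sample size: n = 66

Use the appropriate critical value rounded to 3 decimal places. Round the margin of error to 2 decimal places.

The population standard deviation σ is known, so use the z-interval margin of error formula.

For 95% confidence, z* = 1.96 (from standard normal table)

Margin of error formula for z-interval: E = z* × σ/√n

E = 1.96 × 5.7/√66
  = 1.96 × 0.701621
  = 1.3752

Rounded to 2 decimal places:

1.38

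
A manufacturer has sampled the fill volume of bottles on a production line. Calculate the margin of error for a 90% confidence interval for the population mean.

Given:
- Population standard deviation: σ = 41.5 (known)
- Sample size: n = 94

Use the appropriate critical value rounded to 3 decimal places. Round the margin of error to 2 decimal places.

The population standard deviation σ is known, so use the z-interval margin of error formula.

For 90% confidence, z* = 1.645 (from standard normal table)

Margin of error formula for z-interval: E = z* × σ/√n

E = 1.645 × 41.5/√94
  = 1.645 × 4.280398
  = 7.0413

Rounded to 2 decimal places:

7.04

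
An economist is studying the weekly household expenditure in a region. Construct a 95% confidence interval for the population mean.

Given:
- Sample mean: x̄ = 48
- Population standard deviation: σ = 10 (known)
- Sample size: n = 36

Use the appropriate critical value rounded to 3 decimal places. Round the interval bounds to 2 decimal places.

The population standard deviation σ is known, so use a z-interval (standard normal critical value).

For 95% confidence, z* = 1.96 (from standard normal table)

Standard error: SE = σ/√n = 10/√36 = 1.666667

Margin of error: E = z* × SE = 1.96 × 1.666667 = 3.2667

Z-interval: x̄ ± E = 48 ± 3.2667 = (44.7333, 51.2667)

Rounded to 2 decimal places:

(44.73, 51.27)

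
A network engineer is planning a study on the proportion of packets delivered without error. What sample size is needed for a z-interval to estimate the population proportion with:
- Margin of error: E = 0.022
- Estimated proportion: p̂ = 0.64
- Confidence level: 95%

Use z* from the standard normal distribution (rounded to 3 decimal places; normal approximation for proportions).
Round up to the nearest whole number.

Using z* for proportion z-interval (normal approximation).

For 95% confidence, z* = 1.96 (from standard normal table)

Sample size formula for proportion z-interval: n = z*²p̂(1-p̂)/E²

n = 1.96² × 0.64 × 0.36 / 0.022²
  = 3.8416 × 0.2304 / 0.000484
  = 1828.7286

Round up to the nearest whole number: n = 1829

1829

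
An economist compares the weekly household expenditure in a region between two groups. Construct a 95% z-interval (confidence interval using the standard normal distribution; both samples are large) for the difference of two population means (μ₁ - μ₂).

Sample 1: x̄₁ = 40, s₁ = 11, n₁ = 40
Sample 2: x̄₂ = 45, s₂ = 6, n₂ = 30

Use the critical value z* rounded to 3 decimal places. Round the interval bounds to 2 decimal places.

Both samples are large (n₁ = 40 ≥ 30, n₂ = 30 ≥ 30), so a z-interval for the difference of means applies.

Point estimate: x̄₁ - x̄₂ = 40 - 45 = -5

Standard error: SE = √(s₁²/n₁ + s₂²/n₂)
= √(11²/40 + 6²/30)
= √(3.025000 + 1.200000)
= 2.055480

For 95% confidence, z* = 1.96 (from standard normal table)
Margin of error: E = z* × SE = 1.96 × 2.055480 = 4.0287

Z-interval: (x̄₁ - x̄₂) ± E = -5 ± 4.0287 = (-9.0287, -0.9713)

Rounded to 2 decimal places:

(-9.03, -0.97)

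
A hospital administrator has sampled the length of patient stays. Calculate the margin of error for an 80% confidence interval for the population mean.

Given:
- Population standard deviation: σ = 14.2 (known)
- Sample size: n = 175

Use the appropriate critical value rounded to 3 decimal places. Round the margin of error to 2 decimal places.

The population standard deviation σ is known, so use the z-interval margin of error formula.

For 80% confidence, z* = 1.282 (from standard normal table)

Margin of error formula for z-interval: E = z* × σ/√n

E = 1.282 × 14.2/√175
  = 1.282 × 1.073419
  = 1.3761

Rounded to 2 decimal places:

1.38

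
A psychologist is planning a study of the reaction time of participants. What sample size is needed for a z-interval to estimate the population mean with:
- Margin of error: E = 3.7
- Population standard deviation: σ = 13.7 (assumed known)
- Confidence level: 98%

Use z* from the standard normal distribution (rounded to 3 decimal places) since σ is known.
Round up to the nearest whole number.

Using z* since population σ is known (z-interval formula).

For 98% confidence, z* = 2.326 (from standard normal table)

Sample size formula for z-interval: n = (z*σ/E)²

n = (2.326 × 13.7 / 3.7)²
  = (8.612486)²
  = 74.1749

Round up to the nearest whole number: n = 75

75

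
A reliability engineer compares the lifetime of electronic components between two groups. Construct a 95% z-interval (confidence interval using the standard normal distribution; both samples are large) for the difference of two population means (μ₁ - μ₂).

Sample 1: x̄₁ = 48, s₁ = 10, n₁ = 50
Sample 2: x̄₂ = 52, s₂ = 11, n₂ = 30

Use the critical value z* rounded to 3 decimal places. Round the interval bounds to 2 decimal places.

Both samples are large (n₁ = 50 ≥ 30, n₂ = 30 ≥ 30), so a z-interval for the difference of means applies.

Point estimate: x̄₁ - x̄₂ = 48 - 52 = -4

Standard error: SE = √(s₁²/n₁ + s₂²/n₂)
= √(10²/50 + 11²/30)
= √(2.000000 + 4.033333)
= 2.456284

For 95% confidence, z* = 1.96 (from standard normal table)
Margin of error: E = z* × SE = 1.96 × 2.456284 = 4.8143

Z-interval: (x̄₁ - x̄₂) ± E = -4 ± 4.8143 = (-8.8143, 0.8143)

Rounded to 2 decimal places:

(-8.81, 0.81)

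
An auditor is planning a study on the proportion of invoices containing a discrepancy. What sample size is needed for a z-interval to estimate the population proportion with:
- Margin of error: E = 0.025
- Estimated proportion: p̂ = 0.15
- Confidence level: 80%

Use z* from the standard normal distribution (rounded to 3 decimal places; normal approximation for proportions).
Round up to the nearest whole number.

Using z* for proportion z-interval (normal approximation).

For 80% confidence, z* = 1.282 (from standard normal table)

Sample size formula for proportion z-interval: n = z*²p̂(1-p̂)/E²

n = 1.282² × 0.15 × 0.85 / 0.025²
  = 1.643524 × 0.1275 / 0.000625
  = 335.2789

Round up to the nearest whole number: n = 336

336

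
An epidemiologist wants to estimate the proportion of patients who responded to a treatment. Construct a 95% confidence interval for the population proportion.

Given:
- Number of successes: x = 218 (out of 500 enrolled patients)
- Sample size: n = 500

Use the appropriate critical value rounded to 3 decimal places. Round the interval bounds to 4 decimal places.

Sample proportion: p̂ = 218/500 = 0.436000

Check conditions for normal approximation:
  np̂ = 218 ≥ 10 ✓
  n(1-p̂) = 282 ≥ 10 ✓

The sample is large enough, so use a z-interval (normal approximation) for the proportion.

For 95% confidence, z* = 1.96 (from standard normal table)

Standard error: SE = √(p̂(1-p̂)/n) = √(0.436000×0.564000/500) = 0.02217674

Margin of error: E = z* × SE = 1.96 × 0.02217674 = 0.043466

Z-interval: p̂ ± E = 0.436000 ± 0.043466 = (0.392534, 0.479466)

Rounded to 4 decimal places:

(0.3925, 0.4795)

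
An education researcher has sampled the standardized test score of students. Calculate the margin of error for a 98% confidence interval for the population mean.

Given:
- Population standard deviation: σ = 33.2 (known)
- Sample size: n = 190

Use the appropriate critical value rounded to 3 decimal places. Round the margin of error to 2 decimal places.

The population standard deviation σ is known, so use the z-interval margin of error formula.

For 98% confidence, z* = 2.326 (from standard normal table)

Margin of error formula for z-interval: E = z* × σ/√n

E = 2.326 × 33.2/√190
  = 2.326 × 2.408581
  = 5.6024

Rounded to 2 decimal places:

5.60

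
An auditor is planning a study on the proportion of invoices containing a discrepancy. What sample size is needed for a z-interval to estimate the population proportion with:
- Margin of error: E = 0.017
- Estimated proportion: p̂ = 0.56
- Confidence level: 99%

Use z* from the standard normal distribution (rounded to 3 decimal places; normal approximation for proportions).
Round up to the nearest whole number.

Using z* for proportion z-interval (normal approximation).

For 99% confidence, z* = 2.576 (from standard normal table)

Sample size formula for proportion z-interval: n = z*²p̂(1-p̂)/E²

n = 2.576² × 0.56 × 0.44 / 0.017²
  = 6.635776 × 0.2464 / 0.000289
  = 5657.6305

Round up to the nearest whole number: n = 5658

5658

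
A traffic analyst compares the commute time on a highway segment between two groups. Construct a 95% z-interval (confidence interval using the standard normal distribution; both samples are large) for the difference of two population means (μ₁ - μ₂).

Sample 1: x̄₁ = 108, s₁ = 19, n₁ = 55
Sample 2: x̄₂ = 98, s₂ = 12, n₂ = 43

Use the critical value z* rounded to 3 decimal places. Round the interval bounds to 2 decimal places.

Both samples are large (n₁ = 55 ≥ 30, n₂ = 43 ≥ 30), so a z-interval for the difference of means applies.

Point estimate: x̄₁ - x̄₂ = 108 - 98 = 10

Standard error: SE = √(s₁²/n₁ + s₂²/n₂)
= √(19²/55 + 12²/43)
= √(6.563636 + 3.348837)
= 3.148408

For 95% confidence, z* = 1.96 (from standard normal table)
Margin of error: E = z* × SE = 1.96 × 3.148408 = 6.1709

Z-interval: (x̄₁ - x̄₂) ± E = 10 ± 6.1709 = (3.8291, 16.1709)

Rounded to 2 decimal places:

(3.83, 16.17)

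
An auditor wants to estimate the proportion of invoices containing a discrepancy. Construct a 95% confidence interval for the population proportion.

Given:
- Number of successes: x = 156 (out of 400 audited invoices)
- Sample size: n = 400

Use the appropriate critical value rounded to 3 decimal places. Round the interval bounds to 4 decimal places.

Sample proportion: p̂ = 156/400 = 0.390000

Check conditions for normal approximation:
  np̂ = 156 ≥ 10 ✓
  n(1-p̂) = 244 ≥ 10 ✓

The sample is large enough, so use a z-interval (normal approximation) for the proportion.

For 95% confidence, z* = 1.96 (from standard normal table)

Standard error: SE = √(p̂(1-p̂)/n) = √(0.390000×0.610000/400) = 0.02438750

Margin of error: E = z* × SE = 1.96 × 0.02438750 = 0.047799

Z-interval: p̂ ± E = 0.390000 ± 0.047799 = (0.342201, 0.437799)

Rounded to 4 decimal places:

(0.3422, 0.4378)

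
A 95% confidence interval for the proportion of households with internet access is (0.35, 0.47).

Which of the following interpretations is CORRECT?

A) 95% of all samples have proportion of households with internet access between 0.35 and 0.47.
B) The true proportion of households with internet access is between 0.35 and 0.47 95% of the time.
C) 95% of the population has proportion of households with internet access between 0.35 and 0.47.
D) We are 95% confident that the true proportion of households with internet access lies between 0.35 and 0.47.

A confidence interval represents our confidence in the procedure, not a probability statement about the parameter.

Key concept: If we repeated this sampling process many times and computed a 95% CI each time, about 95% of those intervals would contain the true population parameter.

For this specific interval (0.35, 0.47):
- Midpoint (point estimate): 0.41
- Margin of error: 0.06

The correct interpretation is the one stating confidence that the true parameter lies in the interval — option D.

D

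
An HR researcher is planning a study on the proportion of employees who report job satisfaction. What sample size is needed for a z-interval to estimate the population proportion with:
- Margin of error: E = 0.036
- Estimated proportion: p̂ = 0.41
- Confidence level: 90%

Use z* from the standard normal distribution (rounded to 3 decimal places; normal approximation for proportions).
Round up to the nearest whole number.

Using z* for proportion z-interval (normal approximation).

For 90% confidence, z* = 1.645 (from standard normal table)

Sample size formula for proportion z-interval: n = z*²p̂(1-p̂)/E²

n = 1.645² × 0.41 × 0.59 / 0.036²
  = 2.706025 × 0.2419 / 0.001296
  = 505.0829

Round up to the nearest whole number: n = 506

506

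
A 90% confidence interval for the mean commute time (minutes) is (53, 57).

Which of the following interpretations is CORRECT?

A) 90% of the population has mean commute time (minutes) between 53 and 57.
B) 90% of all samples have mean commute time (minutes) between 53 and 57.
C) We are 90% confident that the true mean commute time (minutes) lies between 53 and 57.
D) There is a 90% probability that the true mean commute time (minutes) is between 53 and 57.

A confidence interval represents our confidence in the procedure, not a probability statement about the parameter.

Key concept: If we repeated this sampling process many times and computed a 90% CI each time, about 90% of those intervals would contain the true population parameter.

For this specific interval (53, 57):
- Midpoint (point estimate): 55
- Margin of error: 2

The correct interpretation is the one stating confidence that the true parameter lies in the interval — option C.

C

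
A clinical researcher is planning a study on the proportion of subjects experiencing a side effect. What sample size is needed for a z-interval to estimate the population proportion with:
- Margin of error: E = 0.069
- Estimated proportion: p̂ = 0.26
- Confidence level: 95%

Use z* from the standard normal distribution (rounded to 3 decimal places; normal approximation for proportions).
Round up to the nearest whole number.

Using z* for proportion z-interval (normal approximation).

For 95% confidence, z* = 1.96 (from standard normal table)

Sample size formula for proportion z-interval: n = z*²p̂(1-p̂)/E²

n = 1.96² × 0.26 × 0.74 / 0.069²
  = 3.8416 × 0.1924 / 0.004761
  = 155.2455

Round up to the nearest whole number: n = 156

156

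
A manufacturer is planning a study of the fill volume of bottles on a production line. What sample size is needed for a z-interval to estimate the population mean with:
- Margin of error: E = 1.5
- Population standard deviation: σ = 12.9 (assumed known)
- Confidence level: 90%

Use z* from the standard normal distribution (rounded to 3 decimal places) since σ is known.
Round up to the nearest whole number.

Using z* since population σ is known (z-interval formula).

For 90% confidence, z* = 1.645 (from standard normal table)

Sample size formula for z-interval: n = (z*σ/E)²

n = (1.645 × 12.9 / 1.5)²
  = (14.147000)²
  = 200.1376

Round up to the nearest whole number: n = 201

201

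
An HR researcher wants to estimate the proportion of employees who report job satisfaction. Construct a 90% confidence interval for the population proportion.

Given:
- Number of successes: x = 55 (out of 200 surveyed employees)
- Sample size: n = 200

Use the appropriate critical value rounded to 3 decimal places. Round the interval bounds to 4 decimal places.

Sample proportion: p̂ = 55/200 = 0.275000

Check conditions for normal approximation:
  np̂ = 55 ≥ 10 ✓
  n(1-p̂) = 145 ≥ 10 ✓

The sample is large enough, so use a z-interval (normal approximation) for the proportion.

For 90% confidence, z* = 1.645 (from standard normal table)

Standard error: SE = √(p̂(1-p̂)/n) = √(0.275000×0.725000/200) = 0.03157333

Margin of error: E = z* × SE = 1.645 × 0.03157333 = 0.051938

Z-interval: p̂ ± E = 0.275000 ± 0.051938 = (0.223062, 0.326938)

Rounded to 4 decimal places:

(0.2231, 0.3269)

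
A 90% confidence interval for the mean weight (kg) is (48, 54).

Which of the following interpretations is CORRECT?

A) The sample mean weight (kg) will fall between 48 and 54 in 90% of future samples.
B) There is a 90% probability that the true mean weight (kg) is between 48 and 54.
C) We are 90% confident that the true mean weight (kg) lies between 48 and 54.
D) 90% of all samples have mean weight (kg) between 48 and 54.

A confidence interval represents our confidence in the procedure, not a probability statement about the parameter.

Key concept: If we repeated this sampling process many times and computed a 90% CI each time, about 90% of those intervals would contain the true population parameter.

For this specific interval (48, 54):
- Midpoint (point estimate): 51
- Margin of error: 3

The correct interpretation is the one stating confidence that the true parameter lies in the interval — option C.

C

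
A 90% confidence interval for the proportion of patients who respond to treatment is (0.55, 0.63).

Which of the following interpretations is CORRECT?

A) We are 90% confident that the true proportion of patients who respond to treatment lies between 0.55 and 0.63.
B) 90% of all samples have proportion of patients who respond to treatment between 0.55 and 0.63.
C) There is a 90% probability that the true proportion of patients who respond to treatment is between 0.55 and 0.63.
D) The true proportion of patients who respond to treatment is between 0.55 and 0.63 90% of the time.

A confidence interval represents our confidence in the procedure, not a probability statement about the parameter.

Key concept: If we repeated this sampling process many times and computed a 90% CI each time, about 90% of those intervals would contain the true population parameter.

For this specific interval (0.55, 0.63):
- Midpoint (point estimate): 0.59
- Margin of error: 0.04

The correct interpretation is the one stating confidence that the true parameter lies in the interval — option A.

A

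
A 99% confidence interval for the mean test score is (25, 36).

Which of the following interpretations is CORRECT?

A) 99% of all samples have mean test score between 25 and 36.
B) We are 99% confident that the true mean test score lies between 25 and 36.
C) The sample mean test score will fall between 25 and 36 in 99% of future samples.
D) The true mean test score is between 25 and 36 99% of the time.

A confidence interval represents our confidence in the procedure, not a probability statement about the parameter.

Key concept: If we repeated this sampling process many times and computed a 99% CI each time, about 99% of those intervals would contain the true population parameter.

For this specific interval (25, 36):
- Midpoint (point estimate): 30.5
- Margin of error: 5.5

The correct interpretation is the one stating confidence that the true parameter lies in the interval — option B.

B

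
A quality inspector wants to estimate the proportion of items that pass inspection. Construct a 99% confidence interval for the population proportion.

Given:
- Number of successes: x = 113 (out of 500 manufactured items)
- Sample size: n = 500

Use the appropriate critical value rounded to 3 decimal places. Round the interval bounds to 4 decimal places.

Sample proportion: p̂ = 113/500 = 0.226000

Check conditions for normal approximation:
  np̂ = 113 ≥ 10 ✓
  n(1-p̂) = 387 ≥ 10 ✓

The sample is large enough, so use a z-interval (normal approximation) for the proportion.

For 99% confidence, z* = 2.576 (from standard normal table)

Standard error: SE = √(p̂(1-p̂)/n) = √(0.226000×0.774000/500) = 0.01870422

Margin of error: E = z* × SE = 2.576 × 0.01870422 = 0.048182

Z-interval: p̂ ± E = 0.226000 ± 0.048182 = (0.177818, 0.274182)

Rounded to 4 decimal places:

(0.1778, 0.2742)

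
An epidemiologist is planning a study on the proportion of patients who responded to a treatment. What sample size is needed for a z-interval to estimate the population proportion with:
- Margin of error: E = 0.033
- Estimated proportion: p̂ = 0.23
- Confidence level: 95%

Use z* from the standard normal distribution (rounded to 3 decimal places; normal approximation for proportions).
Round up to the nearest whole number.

Using z* for proportion z-interval (normal approximation).

For 95% confidence, z* = 1.96 (from standard normal table)

Sample size formula for proportion z-interval: n = z*²p̂(1-p̂)/E²

n = 1.96² × 0.23 × 0.77 / 0.033²
  = 3.8416 × 0.1771 / 0.001089
  = 624.7451

Round up to the nearest whole number: n = 625

625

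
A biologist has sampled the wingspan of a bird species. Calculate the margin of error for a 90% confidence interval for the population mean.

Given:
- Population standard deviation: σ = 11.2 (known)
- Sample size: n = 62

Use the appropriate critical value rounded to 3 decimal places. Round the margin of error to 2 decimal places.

The population standard deviation σ is known, so use the z-interval margin of error formula.

For 90% confidence, z* = 1.645 (from standard normal table)

Margin of error formula for z-interval: E = z* × σ/√n

E = 1.645 × 11.2/√62
  = 1.645 × 1.422401
  = 2.3399

Rounded to 2 decimal places:

2.34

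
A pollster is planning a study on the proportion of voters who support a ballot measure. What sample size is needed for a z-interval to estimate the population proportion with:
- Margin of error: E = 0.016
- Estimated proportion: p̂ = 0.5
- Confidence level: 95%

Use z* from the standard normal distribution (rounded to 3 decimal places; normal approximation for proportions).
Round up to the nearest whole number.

Using z* for proportion z-interval (normal approximation).

For 95% confidence, z* = 1.96 (from standard normal table)

Sample size formula for proportion z-interval: n = z*²p̂(1-p̂)/E²

n = 1.96² × 0.5 × 0.5 / 0.016²
  = 3.8416 × 0.25 / 0.000256
  = 3751.5625

Round up to the nearest whole number: n = 3752

3752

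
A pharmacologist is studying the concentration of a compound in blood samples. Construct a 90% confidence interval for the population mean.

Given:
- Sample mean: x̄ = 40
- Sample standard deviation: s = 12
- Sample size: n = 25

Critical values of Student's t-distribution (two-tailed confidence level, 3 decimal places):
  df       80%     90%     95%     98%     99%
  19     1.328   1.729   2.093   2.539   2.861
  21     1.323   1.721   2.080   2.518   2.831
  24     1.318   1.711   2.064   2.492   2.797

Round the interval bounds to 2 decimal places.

The population standard deviation σ is unknown (only the sample standard deviation s is given), so use a t-interval with df = n - 1 = 25 - 1 = 24.

For 90% confidence with df = 24, t* = 1.711 (from t-table)

Standard error: SE = s/√n = 12/√25 = 2.400000

Margin of error: E = t* × SE = 1.711 × 2.400000 = 4.1064

T-interval: x̄ ± E = 40 ± 4.1064 = (35.8936, 44.1064)

Rounded to 2 decimal places:

(35.89, 44.11)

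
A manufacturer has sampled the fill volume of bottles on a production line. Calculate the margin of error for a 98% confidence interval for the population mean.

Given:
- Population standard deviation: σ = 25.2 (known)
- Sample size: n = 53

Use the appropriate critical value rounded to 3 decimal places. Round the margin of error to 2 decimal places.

The population standard deviation σ is known, so use the z-interval margin of error formula.

For 98% confidence, z* = 2.326 (from standard normal table)

Margin of error formula for z-interval: E = z* × σ/√n

E = 2.326 × 25.2/√53
  = 2.326 × 3.461486
  = 8.0514

Rounded to 2 decimal places:

8.05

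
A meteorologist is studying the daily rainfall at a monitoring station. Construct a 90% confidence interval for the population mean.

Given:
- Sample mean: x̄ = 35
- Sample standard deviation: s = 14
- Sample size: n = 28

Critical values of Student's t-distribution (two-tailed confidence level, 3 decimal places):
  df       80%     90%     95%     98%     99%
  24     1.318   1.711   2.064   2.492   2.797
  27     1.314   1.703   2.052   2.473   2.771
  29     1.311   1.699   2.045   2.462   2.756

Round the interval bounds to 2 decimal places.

The population standard deviation σ is unknown (only the sample standard deviation s is given), so use a t-interval with df = n - 1 = 28 - 1 = 27.

For 90% confidence with df = 27, t* = 1.703 (from t-table)

Standard error: SE = s/√n = 14/√28 = 2.645751

Margin of error: E = t* × SE = 1.703 × 2.645751 = 4.5057

T-interval: x̄ ± E = 35 ± 4.5057 = (30.4943, 39.5057)

Rounded to 2 decimal places:

(30.49, 39.51)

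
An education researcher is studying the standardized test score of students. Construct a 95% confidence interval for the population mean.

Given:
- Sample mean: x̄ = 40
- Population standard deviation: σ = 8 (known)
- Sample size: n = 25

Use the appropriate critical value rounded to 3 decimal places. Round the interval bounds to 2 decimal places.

The population standard deviation σ is known, so use a z-interval (standard normal critical value).

For 95% confidence, z* = 1.96 (from standard normal table)

Standard error: SE = σ/√n = 8/√25 = 1.600000

Margin of error: E = z* × SE = 1.96 × 1.600000 = 3.1360

Z-interval: x̄ ± E = 40 ± 3.1360 = (36.8640, 43.1360)

Rounded to 2 decimal places:

(36.86, 43.14)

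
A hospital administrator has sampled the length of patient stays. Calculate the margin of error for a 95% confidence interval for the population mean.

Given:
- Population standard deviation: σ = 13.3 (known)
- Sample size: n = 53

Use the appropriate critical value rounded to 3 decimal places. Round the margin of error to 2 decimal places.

The population standard deviation σ is known, so use the z-interval margin of error formula.

For 95% confidence, z* = 1.96 (from standard normal table)

Margin of error formula for z-interval: E = z* × σ/√n

E = 1.96 × 13.3/√53
  = 1.96 × 1.826896
  = 3.5807

Rounded to 2 decimal places:

3.58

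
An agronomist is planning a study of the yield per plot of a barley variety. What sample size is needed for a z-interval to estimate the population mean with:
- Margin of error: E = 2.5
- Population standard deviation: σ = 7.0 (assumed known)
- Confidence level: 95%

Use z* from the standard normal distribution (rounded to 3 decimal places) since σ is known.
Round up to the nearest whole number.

Using z* since population σ is known (z-interval formula).

For 95% confidence, z* = 1.96 (from standard normal table)

Sample size formula for z-interval: n = (z*σ/E)²

n = (1.96 × 7.0 / 2.5)²
  = (5.488000)²
  = 30.1181

Round up to the nearest whole number: n = 31

31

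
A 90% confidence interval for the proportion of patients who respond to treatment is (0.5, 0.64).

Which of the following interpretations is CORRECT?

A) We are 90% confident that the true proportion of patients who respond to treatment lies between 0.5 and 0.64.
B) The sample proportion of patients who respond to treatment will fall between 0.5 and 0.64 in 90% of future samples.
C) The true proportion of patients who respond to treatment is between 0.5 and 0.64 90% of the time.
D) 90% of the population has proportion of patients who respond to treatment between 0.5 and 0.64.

A confidence interval represents our confidence in the procedure, not a probability statement about the parameter.

Key concept: If we repeated this sampling process many times and computed a 90% CI each time, about 90% of those intervals would contain the true population parameter.

For this specific interval (0.5, 0.64):
- Midpoint (point estimate): 0.57
- Margin of error: 0.07

The correct interpretation is the one stating confidence that the true parameter lies in the interval — option A.

A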